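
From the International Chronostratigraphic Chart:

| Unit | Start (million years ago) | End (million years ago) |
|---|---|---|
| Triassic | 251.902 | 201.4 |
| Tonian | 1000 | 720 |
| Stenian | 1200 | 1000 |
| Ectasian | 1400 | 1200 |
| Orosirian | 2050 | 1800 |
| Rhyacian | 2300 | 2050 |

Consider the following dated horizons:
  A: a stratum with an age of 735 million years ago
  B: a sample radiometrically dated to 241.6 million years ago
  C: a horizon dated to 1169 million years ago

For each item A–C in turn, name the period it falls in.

A — Tonian; B — Triassic; C — Stenian

Match each age against the start–end ranges in the excerpt: A = 735 Ma → Tonian (1000–720); B = 241.6 Ma → Triassic (251.902–201.4); C = 1169 Ma → Stenian (1200–1000).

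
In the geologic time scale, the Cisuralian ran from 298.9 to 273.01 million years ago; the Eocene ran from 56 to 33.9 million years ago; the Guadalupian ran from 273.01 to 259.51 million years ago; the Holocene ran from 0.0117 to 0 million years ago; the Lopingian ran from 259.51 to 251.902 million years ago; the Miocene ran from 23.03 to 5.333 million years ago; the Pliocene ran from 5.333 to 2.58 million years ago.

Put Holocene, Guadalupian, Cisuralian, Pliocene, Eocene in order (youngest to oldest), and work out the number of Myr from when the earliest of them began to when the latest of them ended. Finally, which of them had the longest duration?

Holocene → Pliocene → Eocene → Guadalupian → Cisuralian; total span 298.9 Myr; longest is Cisuralian

Start ages (Ma): Cisuralian 298.9, Guadalupian 273.01, Eocene 56, Pliocene 5.333, Holocene 0.0117.
Ordered youngest to oldest: Holocene, Pliocene, Eocene, Guadalupian, Cisuralian.
Span = 298.9 − 0 = 298.9 Myr.
Durations: Holocene 0.0117, Eocene 22.1, Guadalupian 13.5, Cisuralian 25.89, Pliocene 2.753 → longest is Cisuralian (25.89 Myr).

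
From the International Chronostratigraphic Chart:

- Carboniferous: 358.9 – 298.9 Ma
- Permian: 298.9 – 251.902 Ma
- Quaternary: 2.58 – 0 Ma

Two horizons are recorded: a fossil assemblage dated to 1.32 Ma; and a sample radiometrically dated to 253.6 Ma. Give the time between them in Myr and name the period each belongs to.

252.28 million years apart; the first in the Quaternary, the second in the Permian

Elapsed time: 253.6 − 1.32 = 252.28 Myr.
1.32 Ma lies within 2.58–0 Ma: Quaternary.
253.6 Ma lies within 298.9–251.902 Ma: Permian.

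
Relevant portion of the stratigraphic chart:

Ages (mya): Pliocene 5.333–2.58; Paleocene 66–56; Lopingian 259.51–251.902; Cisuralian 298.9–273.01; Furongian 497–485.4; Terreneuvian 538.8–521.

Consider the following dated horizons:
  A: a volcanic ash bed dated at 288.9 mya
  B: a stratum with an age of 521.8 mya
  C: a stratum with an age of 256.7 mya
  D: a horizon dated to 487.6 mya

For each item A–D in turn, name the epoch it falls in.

A — Cisuralian; B — Terreneuvian; C — Lopingian; D — Furongian

A: 288.9 Ma lies in 298.9–273.01 Ma, so Cisuralian.
B: 521.8 Ma lies in 538.8–521 Ma, so Terreneuvian.
C: 256.7 Ma lies in 259.51–251.902 Ma, so Lopingian.
D: 487.6 Ma lies in 497–485.4 Ma, so Furongian.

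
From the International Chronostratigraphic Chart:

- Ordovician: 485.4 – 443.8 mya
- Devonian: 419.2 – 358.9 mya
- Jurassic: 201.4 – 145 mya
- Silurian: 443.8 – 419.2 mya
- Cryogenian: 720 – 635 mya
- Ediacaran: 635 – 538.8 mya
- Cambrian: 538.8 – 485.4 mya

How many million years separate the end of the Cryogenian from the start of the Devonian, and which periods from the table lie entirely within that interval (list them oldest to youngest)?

215.8 million years; Ediacaran, Cambrian, Ordovician, Silurian

End of Cryogenian = 635 Ma; start of Devonian = 419.2 Ma.
Gap = 635 − 419.2 = 215.8 Myr.
Periods wholly inside 635–419.2 Ma: Ediacaran (635–538.8), Cambrian (538.8–485.4), Ordovician (485.4–443.8), Silurian (443.8–419.2).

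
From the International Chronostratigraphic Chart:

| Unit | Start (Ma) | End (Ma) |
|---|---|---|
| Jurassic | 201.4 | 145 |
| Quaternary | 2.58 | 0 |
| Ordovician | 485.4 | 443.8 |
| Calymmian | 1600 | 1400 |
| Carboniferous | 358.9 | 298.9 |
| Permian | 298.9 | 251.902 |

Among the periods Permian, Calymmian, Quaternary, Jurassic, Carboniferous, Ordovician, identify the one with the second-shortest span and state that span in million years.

Start − end for each: Permian 298.9 − 251.902 = 46.998; Calymmian 1600 − 1400 = 200; Quaternary 2.58 − 0 = 2.58; Jurassic 201.4 − 145 = 56.4; Carboniferous 358.9 − 298.9 = 60; Ordovician 485.4 − 443.8 = 41.6.
Ranking these from shortest: Quaternary < Ordovician < Permian < Jurassic < Carboniferous < Calymmian.
Position 2 in that ranking is Ordovician, which lasted 41.6 Myr.

Ordovician, 41.6 million years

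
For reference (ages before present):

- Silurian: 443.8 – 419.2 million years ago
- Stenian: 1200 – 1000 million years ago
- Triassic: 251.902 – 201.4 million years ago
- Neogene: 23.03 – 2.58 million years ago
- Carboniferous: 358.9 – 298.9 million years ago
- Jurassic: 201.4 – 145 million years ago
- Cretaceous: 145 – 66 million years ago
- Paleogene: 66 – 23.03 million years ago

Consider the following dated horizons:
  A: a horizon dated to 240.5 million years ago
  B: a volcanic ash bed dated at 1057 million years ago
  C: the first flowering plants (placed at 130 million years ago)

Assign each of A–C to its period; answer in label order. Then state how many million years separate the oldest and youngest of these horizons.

A: 240.5 Ma lies in 251.902–201.4 Ma, so Triassic.
B: 1057 Ma lies in 1200–1000 Ma, so Stenian.
C: 130 Ma lies in 145–66 Ma, so Cretaceous.
Oldest = 1057 Ma, youngest = 130 Ma → span 927 Myr.

A — Triassic; B — Stenian; C — Cretaceous; span 927 million years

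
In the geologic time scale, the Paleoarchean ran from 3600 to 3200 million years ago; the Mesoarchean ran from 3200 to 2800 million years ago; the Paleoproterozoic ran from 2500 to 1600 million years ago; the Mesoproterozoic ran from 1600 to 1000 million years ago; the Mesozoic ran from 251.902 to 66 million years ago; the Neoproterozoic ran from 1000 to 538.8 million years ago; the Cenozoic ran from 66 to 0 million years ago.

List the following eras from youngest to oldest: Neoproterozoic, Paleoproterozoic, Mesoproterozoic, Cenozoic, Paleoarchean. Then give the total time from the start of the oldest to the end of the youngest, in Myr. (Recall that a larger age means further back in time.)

Start ages (Ma): Paleoarchean 3600, Paleoproterozoic 2500, Mesoproterozoic 1600, Neoproterozoic 1000, Cenozoic 66.
Ordered youngest to oldest: Cenozoic, Neoproterozoic, Mesoproterozoic, Paleoproterozoic, Paleoarchean.
Span = 3600 − 0 = 3600 Myr.

Cenozoic → Neoproterozoic → Mesoproterozoic → Paleoproterozoic → Paleoarchean; total span 3600 Myr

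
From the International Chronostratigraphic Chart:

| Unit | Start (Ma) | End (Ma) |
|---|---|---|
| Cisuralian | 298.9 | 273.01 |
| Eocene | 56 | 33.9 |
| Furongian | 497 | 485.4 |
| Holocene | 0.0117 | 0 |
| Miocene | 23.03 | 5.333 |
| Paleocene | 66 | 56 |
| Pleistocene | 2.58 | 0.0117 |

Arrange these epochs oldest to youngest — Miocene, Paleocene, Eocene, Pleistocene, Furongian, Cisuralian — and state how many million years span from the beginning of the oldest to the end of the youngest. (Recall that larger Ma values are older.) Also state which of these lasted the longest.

From the excerpt: Miocene 23.03–5.333; Paleocene 66–56; Eocene 56–33.9; Pleistocene 2.58–0.0117; Furongian 497–485.4; Cisuralian 298.9–273.01 (Ma).
Larger Ma is earlier, so the oldest is Furongian and the youngest is Pleistocene; oldest to youngest: Furongian, Cisuralian, Paleocene, Eocene, Miocene, Pleistocene.
Oldest start 497 minus youngest end 0.0117 gives 496.9883 Myr overall.
Individual lengths (start − end): Paleocene 10; Cisuralian 25.89; Miocene 17.697; Pleistocene 2.5683; Furongian 11.6; Eocene 22.1. The largest is Cisuralian at 25.89 Myr.

Furongian, Cisuralian, Paleocene, Eocene, Miocene, Pleistocene; total span 496.9883 Myr; longest is Cisuralian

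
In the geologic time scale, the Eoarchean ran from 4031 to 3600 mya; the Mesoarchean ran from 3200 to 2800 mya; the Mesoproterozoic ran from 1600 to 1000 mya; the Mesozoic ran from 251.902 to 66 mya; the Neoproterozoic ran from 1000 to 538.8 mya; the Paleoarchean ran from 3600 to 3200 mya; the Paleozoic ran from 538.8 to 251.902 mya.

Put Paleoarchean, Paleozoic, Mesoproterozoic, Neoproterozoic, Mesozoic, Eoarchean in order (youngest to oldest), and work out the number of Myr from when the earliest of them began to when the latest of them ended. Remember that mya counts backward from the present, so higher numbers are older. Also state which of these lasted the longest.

From the excerpt: Paleoarchean 3600–3200; Paleozoic 538.8–251.902; Mesoproterozoic 1600–1000; Neoproterozoic 1000–538.8; Mesozoic 251.902–66; Eoarchean 4031–3600 (Ma).
Larger Ma is earlier, so the oldest is Eoarchean and the youngest is Mesozoic; youngest to oldest: Mesozoic, Paleozoic, Neoproterozoic, Mesoproterozoic, Paleoarchean, Eoarchean.
Oldest start 4031 minus youngest end 66 gives 3965 Myr overall.
Individual lengths (start − end): Mesozoic 185.902; Paleoarchean 400; Paleozoic 286.898; Eoarchean 431; Mesoproterozoic 600; Neoproterozoic 461.2. The largest is Mesoproterozoic at 600 Myr.

Mesozoic → Paleozoic → Neoproterozoic → Mesoproterozoic → Paleoarchean → Eoarchean; total span 3965 Myr; longest is Mesoproterozoic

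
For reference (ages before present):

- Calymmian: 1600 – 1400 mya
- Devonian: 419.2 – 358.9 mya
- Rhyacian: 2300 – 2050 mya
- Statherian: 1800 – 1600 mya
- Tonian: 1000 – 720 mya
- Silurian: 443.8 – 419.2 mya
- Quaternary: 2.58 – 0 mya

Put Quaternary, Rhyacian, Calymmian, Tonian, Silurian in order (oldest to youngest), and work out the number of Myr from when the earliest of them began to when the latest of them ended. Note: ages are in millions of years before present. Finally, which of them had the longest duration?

Start ages (Ma): Rhyacian 2300, Calymmian 1600, Tonian 1000, Silurian 443.8, Quaternary 2.58.
Ordered oldest to youngest: Rhyacian, Calymmian, Tonian, Silurian, Quaternary.
Span = 2300 − 0 = 2300 Myr.
Durations: Calymmian 200, Quaternary 2.58, Rhyacian 250, Silurian 24.6, Tonian 280 → longest is Tonian (280 Myr).

Rhyacian → Calymmian → Tonian → Silurian → Quaternary; total span 2300 Myr; longest is Tonian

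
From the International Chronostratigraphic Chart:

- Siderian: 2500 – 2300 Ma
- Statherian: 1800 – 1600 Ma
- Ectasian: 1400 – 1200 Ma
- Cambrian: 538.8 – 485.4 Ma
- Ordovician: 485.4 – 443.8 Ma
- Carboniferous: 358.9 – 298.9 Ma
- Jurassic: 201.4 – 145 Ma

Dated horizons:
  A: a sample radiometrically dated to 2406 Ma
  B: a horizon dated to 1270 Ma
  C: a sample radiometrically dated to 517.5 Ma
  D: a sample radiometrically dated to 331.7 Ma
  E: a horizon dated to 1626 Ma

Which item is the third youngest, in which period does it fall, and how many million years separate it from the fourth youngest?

Smaller Ma means younger, so youngest first: D 331.7 < C 517.5 < B 1270 < E 1626 < A 2406.
Counting 3 along gives B (1270 Ma); the excerpt puts that inside the Ectasian, 1400–1200 Ma.
Next in line is E (1626 Ma), and 1626 − 1270 = 356 Myr.

B, in the Ectasian; 356 million years to E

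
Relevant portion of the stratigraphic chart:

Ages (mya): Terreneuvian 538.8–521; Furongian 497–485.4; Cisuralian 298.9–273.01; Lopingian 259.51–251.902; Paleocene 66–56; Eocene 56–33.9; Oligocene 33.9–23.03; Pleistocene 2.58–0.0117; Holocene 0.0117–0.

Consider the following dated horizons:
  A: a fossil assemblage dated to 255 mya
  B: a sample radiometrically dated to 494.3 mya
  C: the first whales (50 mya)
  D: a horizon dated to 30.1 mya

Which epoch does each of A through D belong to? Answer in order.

A: 255 Ma lies in 259.51–251.902 Ma, so Lopingian.
B: 494.3 Ma lies in 497–485.4 Ma, so Furongian.
C: 50 Ma lies in 56–33.9 Ma, so Eocene.
D: 30.1 Ma lies in 33.9–23.03 Ma, so Oligocene.

A — Lopingian; B — Furongian; C — Eocene; D — Oligocene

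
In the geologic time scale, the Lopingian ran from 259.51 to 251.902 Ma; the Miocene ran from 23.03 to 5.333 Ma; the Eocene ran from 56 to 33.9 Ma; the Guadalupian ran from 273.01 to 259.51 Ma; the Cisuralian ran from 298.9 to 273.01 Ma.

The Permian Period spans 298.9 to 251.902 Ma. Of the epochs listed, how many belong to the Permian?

3

Epochs inside 298.9–251.902 Ma: Cisuralian, Guadalupian, Lopingian — 3 in total.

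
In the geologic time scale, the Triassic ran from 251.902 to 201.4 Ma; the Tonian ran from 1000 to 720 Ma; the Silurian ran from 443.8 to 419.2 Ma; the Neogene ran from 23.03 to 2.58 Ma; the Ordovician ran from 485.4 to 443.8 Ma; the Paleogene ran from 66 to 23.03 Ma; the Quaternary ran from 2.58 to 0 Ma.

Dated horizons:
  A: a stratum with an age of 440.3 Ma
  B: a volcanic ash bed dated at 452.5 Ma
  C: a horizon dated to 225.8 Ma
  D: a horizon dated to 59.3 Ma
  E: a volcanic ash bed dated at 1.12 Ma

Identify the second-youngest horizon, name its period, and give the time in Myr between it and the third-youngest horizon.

D, in the Paleogene; 166.5 million years to C

Sorted youngest-first by Ma: E (1.12), D (59.3), C (225.8), A (440.3), B (452.5).
The second youngest is D at 59.3 Ma, which lies in 66–23.03 Ma: the Paleogene.
The third youngest is C at 225.8 Ma; separation = |59.3 − 225.8| = 166.5 Myr.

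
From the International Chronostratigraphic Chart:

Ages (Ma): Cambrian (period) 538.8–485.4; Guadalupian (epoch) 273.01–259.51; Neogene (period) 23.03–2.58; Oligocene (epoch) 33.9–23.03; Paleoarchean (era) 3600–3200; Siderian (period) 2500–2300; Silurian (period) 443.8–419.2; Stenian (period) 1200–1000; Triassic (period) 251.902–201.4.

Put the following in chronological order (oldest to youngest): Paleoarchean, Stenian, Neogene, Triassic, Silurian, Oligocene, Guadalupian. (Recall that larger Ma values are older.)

Read off each span (Ma): Paleoarchean 3600–3200; Stenian 1200–1000; Neogene 23.03–2.58; Triassic 251.902–201.4; Silurian 443.8–419.2; Oligocene 33.9–23.03; Guadalupian 273.01–259.51.
Larger Ma is older, so oldest→youngest is Paleoarchean, Stenian, Silurian, Guadalupian, Triassic, Oligocene, Neogene.

Paleoarchean, Stenian, Silurian, Guadalupian, Triassic, Oligocene, Neogene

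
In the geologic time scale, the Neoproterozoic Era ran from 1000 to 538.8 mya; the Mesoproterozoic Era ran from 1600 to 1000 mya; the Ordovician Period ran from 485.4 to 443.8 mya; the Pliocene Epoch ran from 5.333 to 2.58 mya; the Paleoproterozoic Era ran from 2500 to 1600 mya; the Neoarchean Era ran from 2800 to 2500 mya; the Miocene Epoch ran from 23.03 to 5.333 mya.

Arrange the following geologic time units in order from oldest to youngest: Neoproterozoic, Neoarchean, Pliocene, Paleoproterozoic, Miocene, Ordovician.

Neoarchean, then Paleoproterozoic, then Neoproterozoic, then Ordovician, then Miocene, then Pliocene

Read off each span (Ma): Neoproterozoic 1000–538.8; Neoarchean 2800–2500; Pliocene 5.333–2.58; Paleoproterozoic 2500–1600; Miocene 23.03–5.333; Ordovician 485.4–443.8.
Larger Ma is older, so oldest→youngest is Neoarchean, Paleoproterozoic, Neoproterozoic, Ordovician, Miocene, Pliocene.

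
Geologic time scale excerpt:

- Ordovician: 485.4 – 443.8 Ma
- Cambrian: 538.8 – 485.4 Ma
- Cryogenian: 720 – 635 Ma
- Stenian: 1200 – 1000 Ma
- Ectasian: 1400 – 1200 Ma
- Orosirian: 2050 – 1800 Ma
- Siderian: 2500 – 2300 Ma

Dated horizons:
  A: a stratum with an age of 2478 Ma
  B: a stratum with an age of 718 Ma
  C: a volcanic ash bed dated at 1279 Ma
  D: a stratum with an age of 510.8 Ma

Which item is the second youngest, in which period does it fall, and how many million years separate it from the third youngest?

B, in the Cryogenian; 561 million years to C

Sorted youngest-first by Ma: D (510.8), B (718), C (1279), A (2478).
The second youngest is B at 718 Ma, which lies in 720–635 Ma: the Cryogenian.
The third youngest is C at 1279 Ma; separation = |718 − 1279| = 561 Myr.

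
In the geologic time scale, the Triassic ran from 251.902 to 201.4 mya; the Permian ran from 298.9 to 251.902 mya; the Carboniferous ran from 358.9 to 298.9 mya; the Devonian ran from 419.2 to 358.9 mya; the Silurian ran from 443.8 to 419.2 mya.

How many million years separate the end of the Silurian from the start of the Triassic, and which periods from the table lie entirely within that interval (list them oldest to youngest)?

End of Silurian = 419.2 Ma; start of Triassic = 251.902 Ma.
Gap = 419.2 − 251.902 = 167.298 Myr.
Periods wholly inside 419.2–251.902 Ma: Devonian (419.2–358.9), Carboniferous (358.9–298.9), Permian (298.9–251.902).

167.298 million years; Devonian, Carboniferous, Permian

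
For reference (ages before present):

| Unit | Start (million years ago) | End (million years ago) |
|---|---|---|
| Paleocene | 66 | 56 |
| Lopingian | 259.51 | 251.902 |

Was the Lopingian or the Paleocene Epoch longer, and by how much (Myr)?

Lopingian: 259.51 − 251.902 = 7.608 Myr.
Paleocene: 66 − 56 = 10 Myr.
Difference: 10 − 7.608 = 2.392 Myr, so the Paleocene was longer.

Paleocene, by 2.392 million years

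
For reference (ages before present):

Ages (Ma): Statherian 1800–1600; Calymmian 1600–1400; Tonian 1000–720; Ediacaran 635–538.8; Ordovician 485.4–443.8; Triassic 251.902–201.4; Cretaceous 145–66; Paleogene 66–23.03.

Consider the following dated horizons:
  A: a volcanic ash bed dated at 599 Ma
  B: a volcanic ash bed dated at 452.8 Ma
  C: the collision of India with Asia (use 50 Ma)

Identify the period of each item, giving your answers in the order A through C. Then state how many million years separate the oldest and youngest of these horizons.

A — Ediacaran; B — Ordovician; C — Paleogene; span 549 million years

Match each age against the start–end ranges in the excerpt: A = 599 Ma → Ediacaran (635–538.8); B = 452.8 Ma → Ordovician (485.4–443.8); C = 50 Ma → Paleogene (66–23.03).
The largest age is 599 Ma and the smallest is 50 Ma; their difference is 549 Myr.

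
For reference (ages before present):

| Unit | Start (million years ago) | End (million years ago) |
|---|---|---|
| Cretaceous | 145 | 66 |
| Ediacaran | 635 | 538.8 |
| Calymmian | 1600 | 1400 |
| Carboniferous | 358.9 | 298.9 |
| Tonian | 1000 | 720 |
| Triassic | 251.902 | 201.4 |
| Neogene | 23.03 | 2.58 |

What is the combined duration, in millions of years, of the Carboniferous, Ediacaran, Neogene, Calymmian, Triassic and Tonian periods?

707.152 million years

Each duration: Carboniferous = 60; Ediacaran = 96.2; Neogene = 20.45; Calymmian = 200; Triassic = 50.502; Tonian = 280.
Sum: 60 + 96.2 + 20.45 + 200 + 50.502 + 280 = 707.152 Myr.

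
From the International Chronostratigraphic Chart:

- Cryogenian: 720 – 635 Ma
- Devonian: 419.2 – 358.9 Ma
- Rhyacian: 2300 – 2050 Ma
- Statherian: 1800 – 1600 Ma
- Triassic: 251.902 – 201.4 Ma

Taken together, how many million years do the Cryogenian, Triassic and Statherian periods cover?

Each duration: Cryogenian = 85; Triassic = 50.502; Statherian = 200.
Sum: 85 + 50.502 + 200 = 335.502 Myr.

335.502 million years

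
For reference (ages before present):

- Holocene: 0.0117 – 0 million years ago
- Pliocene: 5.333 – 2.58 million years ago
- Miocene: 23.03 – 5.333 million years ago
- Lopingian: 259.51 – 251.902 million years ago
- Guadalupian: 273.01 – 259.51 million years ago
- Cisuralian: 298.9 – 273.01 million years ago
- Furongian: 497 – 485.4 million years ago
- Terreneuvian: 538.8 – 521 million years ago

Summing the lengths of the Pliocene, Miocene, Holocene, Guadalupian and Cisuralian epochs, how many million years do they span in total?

Each duration: Pliocene = 2.753; Miocene = 17.697; Holocene = 0.0117; Guadalupian = 13.5; Cisuralian = 25.89.
Sum: 2.753 + 17.697 + 0.0117 + 13.5 + 25.89 = 59.8517 Myr.

59.8517 million years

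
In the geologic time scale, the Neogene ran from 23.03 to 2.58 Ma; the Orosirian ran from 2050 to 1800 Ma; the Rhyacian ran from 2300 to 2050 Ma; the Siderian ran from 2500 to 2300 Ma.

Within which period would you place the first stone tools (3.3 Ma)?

3.3 Ma lies between 23.03 and 2.58 Ma, so it falls in the Neogene.

Neogene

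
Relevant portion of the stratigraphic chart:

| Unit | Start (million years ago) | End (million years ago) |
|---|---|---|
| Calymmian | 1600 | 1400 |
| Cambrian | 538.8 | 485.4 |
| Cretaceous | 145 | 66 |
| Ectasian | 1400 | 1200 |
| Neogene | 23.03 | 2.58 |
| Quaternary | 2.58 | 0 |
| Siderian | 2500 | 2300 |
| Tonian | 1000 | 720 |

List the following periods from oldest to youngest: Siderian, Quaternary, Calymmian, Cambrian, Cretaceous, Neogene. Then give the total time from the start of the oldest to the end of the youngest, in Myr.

From the excerpt: Siderian 2500–2300; Quaternary 2.58–0; Calymmian 1600–1400; Cambrian 538.8–485.4; Cretaceous 145–66; Neogene 23.03–2.58 (Ma).
Larger Ma is earlier, so the oldest is Siderian and the youngest is Quaternary; oldest to youngest: Siderian, Calymmian, Cambrian, Cretaceous, Neogene, Quaternary.
Oldest start 2500 minus youngest end 0 gives 2500 Myr overall.

Siderian → Calymmian → Cambrian → Cretaceous → Neogene → Quaternary; total span 2500 Myr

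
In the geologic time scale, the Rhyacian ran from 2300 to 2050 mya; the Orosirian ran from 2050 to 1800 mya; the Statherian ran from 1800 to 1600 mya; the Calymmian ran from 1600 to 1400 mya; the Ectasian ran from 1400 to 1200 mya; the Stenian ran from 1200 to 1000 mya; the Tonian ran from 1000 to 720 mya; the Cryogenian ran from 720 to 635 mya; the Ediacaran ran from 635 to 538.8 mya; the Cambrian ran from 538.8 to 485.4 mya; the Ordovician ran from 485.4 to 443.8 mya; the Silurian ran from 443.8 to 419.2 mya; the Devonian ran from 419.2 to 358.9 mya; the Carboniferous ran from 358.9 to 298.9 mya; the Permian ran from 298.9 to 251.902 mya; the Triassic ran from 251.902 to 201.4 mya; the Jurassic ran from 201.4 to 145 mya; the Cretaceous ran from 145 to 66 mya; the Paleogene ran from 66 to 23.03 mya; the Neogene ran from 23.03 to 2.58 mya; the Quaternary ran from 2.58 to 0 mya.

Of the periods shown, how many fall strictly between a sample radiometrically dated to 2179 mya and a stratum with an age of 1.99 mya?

2179 Ma sits inside the Rhyacian (2300–2050) and 1.99 Ma inside the Quaternary (2.58–0); neither of those is wholly between the two dates.
The listed periods lying completely between them are Orosirian, Statherian, Calymmian, Ectasian, Stenian, Tonian, Cryogenian, Ediacaran, Cambrian, Ordovician, Silurian, Devonian, Carboniferous, Permian, Triassic, Jurassic, Cretaceous, Paleogene, Neogene — 19 in all.

19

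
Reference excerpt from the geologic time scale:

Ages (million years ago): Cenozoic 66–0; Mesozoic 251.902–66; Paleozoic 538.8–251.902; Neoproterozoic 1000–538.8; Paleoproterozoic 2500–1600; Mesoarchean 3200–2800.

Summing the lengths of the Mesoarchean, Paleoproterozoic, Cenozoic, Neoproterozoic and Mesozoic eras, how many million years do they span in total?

Duration is start − end for each: (3200 − 2800) + (2500 − 1600) + (66 − 0) + (1000 − 538.8) + (251.902 − 66).
That is 400 + 900 + 66 + 461.2 + 185.902, which totals 2013.102 million years.

2013.102 million years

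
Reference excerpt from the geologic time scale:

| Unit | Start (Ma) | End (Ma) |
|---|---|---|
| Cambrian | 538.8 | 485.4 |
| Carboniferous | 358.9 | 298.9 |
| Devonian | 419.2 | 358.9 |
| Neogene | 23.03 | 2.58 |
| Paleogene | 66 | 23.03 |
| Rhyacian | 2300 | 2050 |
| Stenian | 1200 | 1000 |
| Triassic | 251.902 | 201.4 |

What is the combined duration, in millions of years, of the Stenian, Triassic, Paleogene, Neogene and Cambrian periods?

367.322 million years

Each duration: Stenian = 200; Triassic = 50.502; Paleogene = 42.97; Neogene = 20.45; Cambrian = 53.4.
Sum: 200 + 50.502 + 42.97 + 20.45 + 53.4 = 367.322 Myr.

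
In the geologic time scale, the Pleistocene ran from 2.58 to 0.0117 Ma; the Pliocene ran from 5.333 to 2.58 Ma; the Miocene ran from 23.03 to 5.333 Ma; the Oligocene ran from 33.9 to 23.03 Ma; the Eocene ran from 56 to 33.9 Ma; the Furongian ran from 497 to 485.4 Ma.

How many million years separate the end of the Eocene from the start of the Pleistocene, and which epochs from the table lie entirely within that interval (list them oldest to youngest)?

31.32 million years; Oligocene, Miocene, Pliocene

The Eocene closes at 33.9 Ma and the Pleistocene opens at 2.58 Ma, so the interval is 33.9 − 2.58 = 31.32 Myr.
An epoch fits inside if it starts at or after 33.9 Ma and ends at or before 2.58 Ma; oldest first that gives Oligocene, Miocene, Pliocene.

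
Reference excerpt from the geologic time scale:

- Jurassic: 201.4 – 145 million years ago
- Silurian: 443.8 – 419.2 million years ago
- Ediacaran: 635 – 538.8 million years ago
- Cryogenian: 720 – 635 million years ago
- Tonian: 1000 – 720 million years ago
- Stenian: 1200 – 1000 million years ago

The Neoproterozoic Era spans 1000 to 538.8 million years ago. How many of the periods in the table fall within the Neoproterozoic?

3

Periods inside 1000–538.8 Ma: Tonian, Cryogenian, Ediacaran — 3 in total.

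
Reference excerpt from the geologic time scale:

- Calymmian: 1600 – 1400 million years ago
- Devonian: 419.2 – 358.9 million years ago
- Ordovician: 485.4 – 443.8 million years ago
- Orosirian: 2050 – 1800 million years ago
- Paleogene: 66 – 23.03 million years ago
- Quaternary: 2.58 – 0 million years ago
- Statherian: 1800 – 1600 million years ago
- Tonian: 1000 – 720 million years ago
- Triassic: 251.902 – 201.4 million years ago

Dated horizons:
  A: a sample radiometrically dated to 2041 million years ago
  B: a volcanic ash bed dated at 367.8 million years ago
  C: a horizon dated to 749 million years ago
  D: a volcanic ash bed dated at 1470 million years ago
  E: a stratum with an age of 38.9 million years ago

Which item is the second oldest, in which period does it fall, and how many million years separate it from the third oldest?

Larger Ma means older, so oldest first: A 2041 > D 1470 > C 749 > B 367.8 > E 38.9.
Counting 2 along gives D (1470 Ma); the excerpt puts that inside the Calymmian, 1600–1400 Ma.
Next in line is C (749 Ma), and 1470 − 749 = 721 Myr.

D, in the Calymmian; 721 million years to C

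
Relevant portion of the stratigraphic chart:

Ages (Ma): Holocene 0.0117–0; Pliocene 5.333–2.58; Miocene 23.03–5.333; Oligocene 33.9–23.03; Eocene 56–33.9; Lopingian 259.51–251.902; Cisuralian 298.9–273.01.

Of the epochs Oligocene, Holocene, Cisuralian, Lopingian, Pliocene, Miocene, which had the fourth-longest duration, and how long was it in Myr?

Lopingian, 7.608 million years

Start − end for each: Oligocene 33.9 − 23.03 = 10.87; Holocene 0.0117 − 0 = 0.0117; Cisuralian 298.9 − 273.01 = 25.89; Lopingian 259.51 − 251.902 = 7.608; Pliocene 5.333 − 2.58 = 2.753; Miocene 23.03 − 5.333 = 17.697.
Ranking these from longest: Cisuralian > Miocene > Oligocene > Lopingian > Pliocene > Holocene.
Position 4 in that ranking is Lopingian, which lasted 7.608 Myr.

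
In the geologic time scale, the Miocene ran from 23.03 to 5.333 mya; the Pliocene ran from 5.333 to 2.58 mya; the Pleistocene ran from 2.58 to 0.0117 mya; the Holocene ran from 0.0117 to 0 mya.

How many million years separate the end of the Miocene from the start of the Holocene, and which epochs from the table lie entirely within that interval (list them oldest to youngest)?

5.3213 million years; Pliocene, Pleistocene

End of Miocene = 5.333 Ma; start of Holocene = 0.0117 Ma.
Gap = 5.333 − 0.0117 = 5.3213 Myr.
Epochs wholly inside 5.333–0.0117 Ma: Pliocene (5.333–2.58), Pleistocene (2.58–0.0117).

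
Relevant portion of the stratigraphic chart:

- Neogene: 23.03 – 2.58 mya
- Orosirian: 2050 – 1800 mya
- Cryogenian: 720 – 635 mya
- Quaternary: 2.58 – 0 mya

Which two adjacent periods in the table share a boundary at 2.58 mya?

The Neogene ends at 2.58 mya and the Quaternary begins at 2.58 mya, so they share that boundary.

Neogene and Quaternary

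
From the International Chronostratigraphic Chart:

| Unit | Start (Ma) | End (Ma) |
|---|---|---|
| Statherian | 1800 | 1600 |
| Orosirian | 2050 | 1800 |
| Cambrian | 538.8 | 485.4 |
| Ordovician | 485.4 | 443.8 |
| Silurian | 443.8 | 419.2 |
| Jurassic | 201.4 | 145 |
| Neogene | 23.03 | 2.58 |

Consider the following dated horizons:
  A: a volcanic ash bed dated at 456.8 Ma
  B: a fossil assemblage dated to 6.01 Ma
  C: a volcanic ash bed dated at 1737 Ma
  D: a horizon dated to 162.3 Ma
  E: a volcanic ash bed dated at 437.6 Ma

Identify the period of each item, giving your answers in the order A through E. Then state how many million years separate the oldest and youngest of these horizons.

A — Ordovician; B — Neogene; C — Statherian; D — Jurassic; E — Silurian; span 1730.99 million years

A: 456.8 Ma lies in 485.4–443.8 Ma, so Ordovician.
B: 6.01 Ma lies in 23.03–2.58 Ma, so Neogene.
C: 1737 Ma lies in 1800–1600 Ma, so Statherian.
D: 162.3 Ma lies in 201.4–145 Ma, so Jurassic.
E: 437.6 Ma lies in 443.8–419.2 Ma, so Silurian.
Oldest = 1737 Ma, youngest = 6.01 Ma → span 1730.99 Myr.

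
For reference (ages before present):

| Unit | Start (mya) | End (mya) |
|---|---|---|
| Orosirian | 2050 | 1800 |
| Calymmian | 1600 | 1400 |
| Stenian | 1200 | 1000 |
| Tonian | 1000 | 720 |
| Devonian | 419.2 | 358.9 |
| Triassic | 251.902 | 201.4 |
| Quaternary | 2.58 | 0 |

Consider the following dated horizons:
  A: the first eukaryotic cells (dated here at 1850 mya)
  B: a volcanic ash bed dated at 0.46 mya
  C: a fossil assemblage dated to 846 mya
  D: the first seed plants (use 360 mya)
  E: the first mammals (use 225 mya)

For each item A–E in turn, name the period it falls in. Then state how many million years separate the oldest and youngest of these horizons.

Match each age against the start–end ranges in the excerpt: A = 1850 Ma → Orosirian (2050–1800); B = 0.46 Ma → Quaternary (2.58–0); C = 846 Ma → Tonian (1000–720); D = 360 Ma → Devonian (419.2–358.9); E = 225 Ma → Triassic (251.902–201.4).
The largest age is 1850 Ma and the smallest is 0.46 Ma; their difference is 1849.54 Myr.

A — Orosirian; B — Quaternary; C — Tonian; D — Devonian; E — Triassic; span 1849.54 million years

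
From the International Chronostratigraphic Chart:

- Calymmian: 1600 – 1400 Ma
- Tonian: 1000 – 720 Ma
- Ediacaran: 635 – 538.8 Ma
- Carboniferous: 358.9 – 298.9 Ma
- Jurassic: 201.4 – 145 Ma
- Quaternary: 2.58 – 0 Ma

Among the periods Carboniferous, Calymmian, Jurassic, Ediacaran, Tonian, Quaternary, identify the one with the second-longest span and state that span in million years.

Calymmian, 200 million years

Start − end for each: Carboniferous 358.9 − 298.9 = 60; Calymmian 1600 − 1400 = 200; Jurassic 201.4 − 145 = 56.4; Ediacaran 635 − 538.8 = 96.2; Tonian 1000 − 720 = 280; Quaternary 2.58 − 0 = 2.58.
Ranking these from longest: Tonian > Calymmian > Ediacaran > Carboniferous > Jurassic > Quaternary.
Position 2 in that ranking is Calymmian, which lasted 200 Myr.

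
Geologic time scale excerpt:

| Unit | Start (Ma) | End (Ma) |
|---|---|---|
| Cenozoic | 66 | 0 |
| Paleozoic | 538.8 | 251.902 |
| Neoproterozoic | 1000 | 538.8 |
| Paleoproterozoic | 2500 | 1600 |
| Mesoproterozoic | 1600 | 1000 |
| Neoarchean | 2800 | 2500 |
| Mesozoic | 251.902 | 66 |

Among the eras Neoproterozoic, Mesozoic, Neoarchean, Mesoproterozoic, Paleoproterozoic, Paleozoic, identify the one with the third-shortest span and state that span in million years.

Durations: Neoproterozoic 461.2; Mesozoic 185.902; Neoarchean 300; Mesoproterozoic 600; Paleoproterozoic 900; Paleozoic 286.898 Myr.
Sorted shortest-first: Mesozoic (185.902), Paleozoic (286.898), Neoarchean (300), Neoproterozoic (461.2), Mesoproterozoic (600), Paleoproterozoic (900).
The third shortest is Neoarchean at 300 Myr.

Neoarchean, 300 million years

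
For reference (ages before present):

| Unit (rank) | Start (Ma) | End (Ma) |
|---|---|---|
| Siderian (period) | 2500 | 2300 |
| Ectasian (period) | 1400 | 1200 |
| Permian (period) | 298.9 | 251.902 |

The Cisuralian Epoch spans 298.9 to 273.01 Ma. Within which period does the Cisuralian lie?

Permian

The Cisuralian (298.9–273.01 Ma) lies entirely within 298.9–251.902 Ma, the Permian Period.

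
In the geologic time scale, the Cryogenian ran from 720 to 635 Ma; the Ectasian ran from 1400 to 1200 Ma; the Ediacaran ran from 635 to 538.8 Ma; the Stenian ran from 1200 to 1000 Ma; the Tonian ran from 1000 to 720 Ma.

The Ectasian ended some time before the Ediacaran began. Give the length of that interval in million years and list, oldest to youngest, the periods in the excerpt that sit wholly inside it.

The Ectasian closes at 1200 Ma and the Ediacaran opens at 635 Ma, so the interval is 1200 − 635 = 565 Myr.
A period fits inside if it starts at or after 1200 Ma and ends at or before 635 Ma; oldest first that gives Stenian, Tonian, Cryogenian.

565 million years; Stenian, Tonian, Cryogenian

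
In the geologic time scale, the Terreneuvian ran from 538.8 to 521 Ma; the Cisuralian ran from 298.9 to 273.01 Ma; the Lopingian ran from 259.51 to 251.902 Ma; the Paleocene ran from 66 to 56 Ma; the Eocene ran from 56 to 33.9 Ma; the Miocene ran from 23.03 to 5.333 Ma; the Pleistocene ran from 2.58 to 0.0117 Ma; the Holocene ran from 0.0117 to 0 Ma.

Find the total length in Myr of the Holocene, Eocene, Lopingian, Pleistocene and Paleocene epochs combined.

42.288 million years

Duration is start − end for each: (0.0117 − 0) + (56 − 33.9) + (259.51 − 251.902) + (2.58 − 0.0117) + (66 − 56).
That is 0.0117 + 22.1 + 7.608 + 2.5683 + 10, which totals 42.288 million years.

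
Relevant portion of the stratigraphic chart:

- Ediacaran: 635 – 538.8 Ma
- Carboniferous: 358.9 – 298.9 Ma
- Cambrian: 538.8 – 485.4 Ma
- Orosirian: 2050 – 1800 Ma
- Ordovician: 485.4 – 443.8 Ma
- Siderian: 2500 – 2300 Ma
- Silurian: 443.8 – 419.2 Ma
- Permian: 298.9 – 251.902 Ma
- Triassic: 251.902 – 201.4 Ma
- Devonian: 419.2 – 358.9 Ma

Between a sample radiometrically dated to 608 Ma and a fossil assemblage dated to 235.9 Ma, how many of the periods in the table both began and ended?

6

The older date is 608 Ma and the younger is 235.9 Ma.
Periods with start < 608 and end > 235.9 Ma: Cambrian (538.8–485.4), Ordovician (485.4–443.8), Silurian (443.8–419.2), Devonian (419.2–358.9), Carboniferous (358.9–298.9), Permian (298.9–251.902).
That is 6 complete periods.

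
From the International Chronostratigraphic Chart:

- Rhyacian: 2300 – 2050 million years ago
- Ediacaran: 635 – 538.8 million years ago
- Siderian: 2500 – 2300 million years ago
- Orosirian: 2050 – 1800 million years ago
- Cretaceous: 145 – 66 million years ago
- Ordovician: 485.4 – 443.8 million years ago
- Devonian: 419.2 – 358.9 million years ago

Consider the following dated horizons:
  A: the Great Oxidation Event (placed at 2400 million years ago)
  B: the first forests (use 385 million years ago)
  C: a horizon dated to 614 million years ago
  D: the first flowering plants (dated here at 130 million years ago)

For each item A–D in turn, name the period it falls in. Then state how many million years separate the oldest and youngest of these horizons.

A: 2400 Ma lies in 2500–2300 Ma, so Siderian.
B: 385 Ma lies in 419.2–358.9 Ma, so Devonian.
C: 614 Ma lies in 635–538.8 Ma, so Ediacaran.
D: 130 Ma lies in 145–66 Ma, so Cretaceous.
Oldest = 2400 Ma, youngest = 130 Ma → span 2270 Myr.

A — Siderian; B — Devonian; C — Ediacaran; D — Cretaceous; span 2270 million years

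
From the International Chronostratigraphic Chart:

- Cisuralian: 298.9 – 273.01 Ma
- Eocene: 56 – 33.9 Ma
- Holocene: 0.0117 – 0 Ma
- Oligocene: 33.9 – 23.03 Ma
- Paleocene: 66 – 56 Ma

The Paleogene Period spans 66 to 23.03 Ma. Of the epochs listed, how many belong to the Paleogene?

Epochs inside 66–23.03 Ma: Paleocene, Eocene, Oligocene — 3 in total.

3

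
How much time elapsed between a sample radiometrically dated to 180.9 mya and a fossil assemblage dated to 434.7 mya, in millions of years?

434.7 − 180.9 = 253.8 million years.

253.8 million years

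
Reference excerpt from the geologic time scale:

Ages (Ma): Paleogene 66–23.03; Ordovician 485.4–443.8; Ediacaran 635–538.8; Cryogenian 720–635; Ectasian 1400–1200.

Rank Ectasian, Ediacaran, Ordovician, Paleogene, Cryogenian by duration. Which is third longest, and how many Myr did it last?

Durations: Ectasian 200; Ediacaran 96.2; Ordovician 41.6; Paleogene 42.97; Cryogenian 85 Myr.
Sorted longest-first: Ectasian (200), Ediacaran (96.2), Cryogenian (85), Paleogene (42.97), Ordovician (41.6).
The third longest is Cryogenian at 85 Myr.

Cryogenian, 85 million years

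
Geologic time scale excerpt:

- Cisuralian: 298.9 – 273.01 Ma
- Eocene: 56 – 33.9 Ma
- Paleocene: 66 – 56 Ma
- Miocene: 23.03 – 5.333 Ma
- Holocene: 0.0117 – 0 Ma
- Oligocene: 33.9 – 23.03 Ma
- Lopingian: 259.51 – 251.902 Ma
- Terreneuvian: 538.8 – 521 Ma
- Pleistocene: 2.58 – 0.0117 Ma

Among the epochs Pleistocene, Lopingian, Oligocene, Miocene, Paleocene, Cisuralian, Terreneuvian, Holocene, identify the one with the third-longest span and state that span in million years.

Miocene, 17.697 million years

Start − end for each: Pleistocene 2.58 − 0.0117 = 2.5683; Lopingian 259.51 − 251.902 = 7.608; Oligocene 33.9 − 23.03 = 10.87; Miocene 23.03 − 5.333 = 17.697; Paleocene 66 − 56 = 10; Cisuralian 298.9 − 273.01 = 25.89; Terreneuvian 538.8 − 521 = 17.8; Holocene 0.0117 − 0 = 0.0117.
Ranking these from longest: Cisuralian > Terreneuvian > Miocene > Oligocene > Paleocene > Lopingian > Pleistocene > Holocene.
Position 3 in that ranking is Miocene, which lasted 17.697 Myr.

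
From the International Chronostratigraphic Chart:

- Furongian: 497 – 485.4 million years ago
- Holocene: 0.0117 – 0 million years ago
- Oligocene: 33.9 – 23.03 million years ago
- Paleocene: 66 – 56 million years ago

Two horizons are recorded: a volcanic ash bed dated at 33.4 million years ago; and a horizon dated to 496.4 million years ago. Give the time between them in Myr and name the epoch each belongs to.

463 million years apart; the first in the Oligocene, the second in the Furongian

Elapsed time: 496.4 − 33.4 = 463 Myr.
33.4 Ma lies within 33.9–23.03 Ma: Oligocene.
496.4 Ma lies within 497–485.4 Ma: Furongian.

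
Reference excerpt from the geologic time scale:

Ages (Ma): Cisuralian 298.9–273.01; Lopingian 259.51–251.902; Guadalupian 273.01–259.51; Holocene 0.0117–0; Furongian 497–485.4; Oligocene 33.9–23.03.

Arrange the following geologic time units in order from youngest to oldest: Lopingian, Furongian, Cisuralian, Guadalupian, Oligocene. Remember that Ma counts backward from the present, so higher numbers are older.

Oligocene, then Lopingian, then Guadalupian, then Cisuralian, then Furongian

Read off each span (Ma): Lopingian 259.51–251.902; Furongian 497–485.4; Cisuralian 298.9–273.01; Guadalupian 273.01–259.51; Oligocene 33.9–23.03.
Larger Ma is older, so oldest→youngest is Furongian, Cisuralian, Guadalupian, Lopingian, Oligocene; reverse it for youngest→oldest.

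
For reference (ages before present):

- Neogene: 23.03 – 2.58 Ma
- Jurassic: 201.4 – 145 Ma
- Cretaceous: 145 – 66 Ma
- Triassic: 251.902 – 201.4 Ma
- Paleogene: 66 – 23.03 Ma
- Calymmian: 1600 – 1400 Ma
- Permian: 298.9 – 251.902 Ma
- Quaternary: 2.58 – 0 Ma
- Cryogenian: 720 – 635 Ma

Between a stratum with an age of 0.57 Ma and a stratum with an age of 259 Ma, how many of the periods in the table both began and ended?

5

259 Ma sits inside the Permian (298.9–251.902) and 0.57 Ma inside the Quaternary (2.58–0); neither of those is wholly between the two dates.
The listed periods lying completely between them are Triassic, Jurassic, Cretaceous, Paleogene, Neogene — 5 in all.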